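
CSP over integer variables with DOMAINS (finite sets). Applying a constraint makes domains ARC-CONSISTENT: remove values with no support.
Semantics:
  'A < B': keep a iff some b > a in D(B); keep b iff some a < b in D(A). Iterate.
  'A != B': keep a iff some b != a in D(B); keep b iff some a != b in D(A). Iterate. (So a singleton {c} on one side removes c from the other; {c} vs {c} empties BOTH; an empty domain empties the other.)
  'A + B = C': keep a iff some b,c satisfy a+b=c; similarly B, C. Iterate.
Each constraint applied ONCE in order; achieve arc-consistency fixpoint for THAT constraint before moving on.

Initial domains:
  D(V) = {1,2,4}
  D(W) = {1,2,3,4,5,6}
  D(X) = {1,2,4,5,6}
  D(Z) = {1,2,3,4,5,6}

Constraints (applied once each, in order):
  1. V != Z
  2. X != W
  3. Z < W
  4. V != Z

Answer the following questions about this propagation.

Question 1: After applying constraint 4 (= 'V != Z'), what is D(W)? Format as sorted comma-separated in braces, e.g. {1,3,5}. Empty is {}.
Answer: {2,3,4,5,6}

Derivation:
Constraint 1 (V != Z) on D(V)={1,2,4} D(Z)={1,2,3,4,5,6}: no change
Constraint 2 (X != W) on D(X)={1,2,4,5,6} D(W)={1,2,3,4,5,6}: no change
Constraint 3 (Z < W) on D(Z)={1,2,3,4,5,6} D(W)={1,2,3,4,5,6}: Z {1,2,3,4,5,6}->{1,2,3,4,5}; W {1,2,3,4,5,6}->{2,3,4,5,6}
Constraint 4 (V != Z) on D(V)={1,2,4} D(Z)={1,2,3,4,5}: no change
So after constraint 4: D(W) = {2,3,4,5,6}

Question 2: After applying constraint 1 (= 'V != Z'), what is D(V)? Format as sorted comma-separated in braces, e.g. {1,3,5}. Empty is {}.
Answer: {1,2,4}

Derivation:
Constraint 1 (V != Z) on D(V)={1,2,4} D(Z)={1,2,3,4,5,6}: no change
So after constraint 1: D(V) = {1,2,4}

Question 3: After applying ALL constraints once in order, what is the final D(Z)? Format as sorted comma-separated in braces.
Answer: {1,2,3,4,5}

Derivation:
Constraint 1 (V != Z) on D(V)={1,2,4} D(Z)={1,2,3,4,5,6}: no change
Constraint 2 (X != W) on D(X)={1,2,4,5,6} D(W)={1,2,3,4,5,6}: no change
Constraint 3 (Z < W) on D(Z)={1,2,3,4,5,6} D(W)={1,2,3,4,5,6}: Z {1,2,3,4,5,6}->{1,2,3,4,5}; W {1,2,3,4,5,6}->{2,3,4,5,6}
Constraint 4 (V != Z) on D(V)={1,2,4} D(Z)={1,2,3,4,5}: no change
So after all 4 constraints: D(Z) = {1,2,3,4,5}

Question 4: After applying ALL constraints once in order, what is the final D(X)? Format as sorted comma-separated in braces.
Constraint 1 (V != Z) on D(V)={1,2,4} D(Z)={1,2,3,4,5,6}: no change
Constraint 2 (X != W) on D(X)={1,2,4,5,6} D(W)={1,2,3,4,5,6}: no change
Constraint 3 (Z < W) on D(Z)={1,2,3,4,5,6} D(W)={1,2,3,4,5,6}: Z {1,2,3,4,5,6}->{1,2,3,4,5}; W {1,2,3,4,5,6}->{2,3,4,5,6}
Constraint 4 (V != Z) on D(V)={1,2,4} D(Z)={1,2,3,4,5}: no change
So after all 4 constraints: D(X) = {1,2,4,5,6}

Answer: {1,2,4,5,6}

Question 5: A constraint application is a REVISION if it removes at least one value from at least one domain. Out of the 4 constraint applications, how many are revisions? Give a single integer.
Constraint 1 (V != Z) on D(V)={1,2,4} D(Z)={1,2,3,4,5,6}: no change => not a revision
Constraint 2 (X != W) on D(X)={1,2,4,5,6} D(W)={1,2,3,4,5,6}: no change => not a revision
Constraint 3 (Z < W) on D(Z)={1,2,3,4,5,6} D(W)={1,2,3,4,5,6}: Z {1,2,3,4,5,6}->{1,2,3,4,5}; W {1,2,3,4,5,6}->{2,3,4,5,6} => REVISION
Constraint 4 (V != Z) on D(V)={1,2,4} D(Z)={1,2,3,4,5}: no change => not a revision
Total revisions = 1

Answer: 1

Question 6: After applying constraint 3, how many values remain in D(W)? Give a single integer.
Constraint 1 (V != Z) on D(V)={1,2,4} D(Z)={1,2,3,4,5,6}: no change
Constraint 2 (X != W) on D(X)={1,2,4,5,6} D(W)={1,2,3,4,5,6}: no change
Constraint 3 (Z < W) on D(Z)={1,2,3,4,5,6} D(W)={1,2,3,4,5,6}: Z {1,2,3,4,5,6}->{1,2,3,4,5}; W {1,2,3,4,5,6}->{2,3,4,5,6}
So after constraint 3: D(W)={2,3,4,5,6}, size = 5

Answer: 5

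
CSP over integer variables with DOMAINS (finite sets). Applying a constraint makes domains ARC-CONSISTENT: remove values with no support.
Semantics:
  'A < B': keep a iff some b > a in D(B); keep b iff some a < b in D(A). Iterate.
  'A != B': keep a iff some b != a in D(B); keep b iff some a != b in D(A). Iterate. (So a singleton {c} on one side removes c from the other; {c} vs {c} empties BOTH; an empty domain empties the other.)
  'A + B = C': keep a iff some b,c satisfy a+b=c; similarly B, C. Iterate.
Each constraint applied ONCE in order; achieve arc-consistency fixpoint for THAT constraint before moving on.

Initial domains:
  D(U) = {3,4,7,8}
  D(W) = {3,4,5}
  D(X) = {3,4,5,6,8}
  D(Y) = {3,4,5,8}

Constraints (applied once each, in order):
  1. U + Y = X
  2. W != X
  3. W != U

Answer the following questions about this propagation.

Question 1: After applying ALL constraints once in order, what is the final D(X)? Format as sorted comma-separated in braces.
Constraint 1 (U + Y = X) on D(U)={3,4,7,8} D(Y)={3,4,5,8} D(X)={3,4,5,6,8}: U {3,4,7,8}->{3,4}; Y {3,4,5,8}->{3,4,5}; X {3,4,5,6,8}->{6,8}
Constraint 2 (W != X) on D(W)={3,4,5} D(X)={6,8}: no change
Constraint 3 (W != U) on D(W)={3,4,5} D(U)={3,4}: no change
So after all 3 constraints: D(X) = {6,8}

Answer: {6,8}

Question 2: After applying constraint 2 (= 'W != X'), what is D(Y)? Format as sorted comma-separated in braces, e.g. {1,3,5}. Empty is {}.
Constraint 1 (U + Y = X) on D(U)={3,4,7,8} D(Y)={3,4,5,8} D(X)={3,4,5,6,8}: U {3,4,7,8}->{3,4}; Y {3,4,5,8}->{3,4,5}; X {3,4,5,6,8}->{6,8}
Constraint 2 (W != X) on D(W)={3,4,5} D(X)={6,8}: no change
So after constraint 2: D(Y) = {3,4,5}

Answer: {3,4,5}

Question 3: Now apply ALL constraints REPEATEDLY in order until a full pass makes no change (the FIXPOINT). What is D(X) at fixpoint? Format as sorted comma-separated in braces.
Answer: {6,8}

Derivation:
pass 0 (initial): D(X)={3,4,5,6,8}
pass 1: U {3,4,7,8}->{3,4}; X {3,4,5,6,8}->{6,8}; Y {3,4,5,8}->{3,4,5}
pass 2: no change
Fixpoint after 2 passes: D(X) = {6,8}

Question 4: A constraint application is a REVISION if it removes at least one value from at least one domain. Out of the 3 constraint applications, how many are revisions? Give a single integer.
Constraint 1 (U + Y = X) on D(U)={3,4,7,8} D(Y)={3,4,5,8} D(X)={3,4,5,6,8}: U {3,4,7,8}->{3,4}; Y {3,4,5,8}->{3,4,5}; X {3,4,5,6,8}->{6,8} => REVISION
Constraint 2 (W != X) on D(W)={3,4,5} D(X)={6,8}: no change => not a revision
Constraint 3 (W != U) on D(W)={3,4,5} D(U)={3,4}: no change => not a revision
Total revisions = 1

Answer: 1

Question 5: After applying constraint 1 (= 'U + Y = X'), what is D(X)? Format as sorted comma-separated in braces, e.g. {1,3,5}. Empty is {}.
Constraint 1 (U + Y = X) on D(U)={3,4,7,8} D(Y)={3,4,5,8} D(X)={3,4,5,6,8}: U {3,4,7,8}->{3,4}; Y {3,4,5,8}->{3,4,5}; X {3,4,5,6,8}->{6,8}
So after constraint 1: D(X) = {6,8}

Answer: {6,8}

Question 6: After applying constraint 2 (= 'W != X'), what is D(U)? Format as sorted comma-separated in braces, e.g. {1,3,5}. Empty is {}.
Constraint 1 (U + Y = X) on D(U)={3,4,7,8} D(Y)={3,4,5,8} D(X)={3,4,5,6,8}: U {3,4,7,8}->{3,4}; Y {3,4,5,8}->{3,4,5}; X {3,4,5,6,8}->{6,8}
Constraint 2 (W != X) on D(W)={3,4,5} D(X)={6,8}: no change
So after constraint 2: D(U) = {3,4}

Answer: {3,4}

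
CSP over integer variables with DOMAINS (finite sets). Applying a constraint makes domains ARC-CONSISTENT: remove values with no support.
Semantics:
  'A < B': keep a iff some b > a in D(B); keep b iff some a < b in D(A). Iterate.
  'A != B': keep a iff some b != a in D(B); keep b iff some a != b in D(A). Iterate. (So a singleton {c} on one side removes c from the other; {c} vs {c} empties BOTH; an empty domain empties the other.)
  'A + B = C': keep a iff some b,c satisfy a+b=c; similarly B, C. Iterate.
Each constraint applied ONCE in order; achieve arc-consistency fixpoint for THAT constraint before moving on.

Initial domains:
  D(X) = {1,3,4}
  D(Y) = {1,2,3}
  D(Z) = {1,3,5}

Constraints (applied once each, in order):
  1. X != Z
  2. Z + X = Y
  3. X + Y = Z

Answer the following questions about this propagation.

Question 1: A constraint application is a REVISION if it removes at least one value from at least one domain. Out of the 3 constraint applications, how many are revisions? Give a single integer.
Answer: 2

Derivation:
Constraint 1 (X != Z) on D(X)={1,3,4} D(Z)={1,3,5}: no change => not a revision
Constraint 2 (Z + X = Y) on D(Z)={1,3,5} D(X)={1,3,4} D(Y)={1,2,3}: Z {1,3,5}->{1}; X {1,3,4}->{1}; Y {1,2,3}->{2} => REVISION
Constraint 3 (X + Y = Z) on D(X)={1} D(Y)={2} D(Z)={1}: X {1}->{}; Y {2}->{}; Z {1}->{} => REVISION
Total revisions = 2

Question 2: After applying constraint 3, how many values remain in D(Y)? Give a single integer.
Answer: 0

Derivation:
Constraint 1 (X != Z) on D(X)={1,3,4} D(Z)={1,3,5}: no change
Constraint 2 (Z + X = Y) on D(Z)={1,3,5} D(X)={1,3,4} D(Y)={1,2,3}: Z {1,3,5}->{1}; X {1,3,4}->{1}; Y {1,2,3}->{2}
Constraint 3 (X + Y = Z) on D(X)={1} D(Y)={2} D(Z)={1}: X {1}->{}; Y {2}->{}; Z {1}->{}
So after constraint 3: D(Y)={}, size = 0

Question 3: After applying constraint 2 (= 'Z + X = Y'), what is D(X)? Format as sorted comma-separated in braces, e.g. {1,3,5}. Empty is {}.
Answer: {1}

Derivation:
Constraint 1 (X != Z) on D(X)={1,3,4} D(Z)={1,3,5}: no change
Constraint 2 (Z + X = Y) on D(Z)={1,3,5} D(X)={1,3,4} D(Y)={1,2,3}: Z {1,3,5}->{1}; X {1,3,4}->{1}; Y {1,2,3}->{2}
So after constraint 2: D(X) = {1}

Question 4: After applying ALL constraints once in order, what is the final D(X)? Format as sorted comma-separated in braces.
Constraint 1 (X != Z) on D(X)={1,3,4} D(Z)={1,3,5}: no change
Constraint 2 (Z + X = Y) on D(Z)={1,3,5} D(X)={1,3,4} D(Y)={1,2,3}: Z {1,3,5}->{1}; X {1,3,4}->{1}; Y {1,2,3}->{2}
Constraint 3 (X + Y = Z) on D(X)={1} D(Y)={2} D(Z)={1}: X {1}->{}; Y {2}->{}; Z {1}->{}
So after all 3 constraints: D(X) = {}

Answer: {}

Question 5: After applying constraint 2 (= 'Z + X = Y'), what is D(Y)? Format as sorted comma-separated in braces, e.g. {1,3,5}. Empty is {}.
Answer: {2}

Derivation:
Constraint 1 (X != Z) on D(X)={1,3,4} D(Z)={1,3,5}: no change
Constraint 2 (Z + X = Y) on D(Z)={1,3,5} D(X)={1,3,4} D(Y)={1,2,3}: Z {1,3,5}->{1}; X {1,3,4}->{1}; Y {1,2,3}->{2}
So after constraint 2: D(Y) = {2}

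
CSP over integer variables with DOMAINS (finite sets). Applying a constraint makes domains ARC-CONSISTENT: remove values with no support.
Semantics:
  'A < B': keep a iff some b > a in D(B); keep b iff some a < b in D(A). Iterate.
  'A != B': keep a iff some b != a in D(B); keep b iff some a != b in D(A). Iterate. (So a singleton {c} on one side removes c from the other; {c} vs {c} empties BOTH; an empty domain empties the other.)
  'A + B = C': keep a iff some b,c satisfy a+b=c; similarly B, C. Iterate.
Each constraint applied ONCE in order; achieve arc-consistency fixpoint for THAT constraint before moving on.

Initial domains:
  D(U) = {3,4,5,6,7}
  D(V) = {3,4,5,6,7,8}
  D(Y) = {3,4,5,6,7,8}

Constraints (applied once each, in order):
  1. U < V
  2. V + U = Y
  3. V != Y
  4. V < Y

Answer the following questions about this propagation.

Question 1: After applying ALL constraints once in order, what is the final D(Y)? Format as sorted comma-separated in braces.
Answer: {7,8}

Derivation:
Constraint 1 (U < V) on D(U)={3,4,5,6,7} D(V)={3,4,5,6,7,8}: V {3,4,5,6,7,8}->{4,5,6,7,8}
Constraint 2 (V + U = Y) on D(V)={4,5,6,7,8} D(U)={3,4,5,6,7} D(Y)={3,4,5,6,7,8}: V {4,5,6,7,8}->{4,5}; U {3,4,5,6,7}->{3,4}; Y {3,4,5,6,7,8}->{7,8}
Constraint 3 (V != Y) on D(V)={4,5} D(Y)={7,8}: no change
Constraint 4 (V < Y) on D(V)={4,5} D(Y)={7,8}: no change
So after all 4 constraints: D(Y) = {7,8}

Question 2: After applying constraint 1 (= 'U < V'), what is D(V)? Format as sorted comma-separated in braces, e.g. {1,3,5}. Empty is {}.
Answer: {4,5,6,7,8}

Derivation:
Constraint 1 (U < V) on D(U)={3,4,5,6,7} D(V)={3,4,5,6,7,8}: V {3,4,5,6,7,8}->{4,5,6,7,8}
So after constraint 1: D(V) = {4,5,6,7,8}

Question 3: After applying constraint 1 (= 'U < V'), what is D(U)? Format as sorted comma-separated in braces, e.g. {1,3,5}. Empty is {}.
Answer: {3,4,5,6,7}

Derivation:
Constraint 1 (U < V) on D(U)={3,4,5,6,7} D(V)={3,4,5,6,7,8}: V {3,4,5,6,7,8}->{4,5,6,7,8}
So after constraint 1: D(U) = {3,4,5,6,7}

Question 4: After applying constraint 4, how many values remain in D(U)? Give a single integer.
Answer: 2

Derivation:
Constraint 1 (U < V) on D(U)={3,4,5,6,7} D(V)={3,4,5,6,7,8}: V {3,4,5,6,7,8}->{4,5,6,7,8}
Constraint 2 (V + U = Y) on D(V)={4,5,6,7,8} D(U)={3,4,5,6,7} D(Y)={3,4,5,6,7,8}: V {4,5,6,7,8}->{4,5}; U {3,4,5,6,7}->{3,4}; Y {3,4,5,6,7,8}->{7,8}
Constraint 3 (V != Y) on D(V)={4,5} D(Y)={7,8}: no change
Constraint 4 (V < Y) on D(V)={4,5} D(Y)={7,8}: no change
So after constraint 4: D(U)={3,4}, size = 2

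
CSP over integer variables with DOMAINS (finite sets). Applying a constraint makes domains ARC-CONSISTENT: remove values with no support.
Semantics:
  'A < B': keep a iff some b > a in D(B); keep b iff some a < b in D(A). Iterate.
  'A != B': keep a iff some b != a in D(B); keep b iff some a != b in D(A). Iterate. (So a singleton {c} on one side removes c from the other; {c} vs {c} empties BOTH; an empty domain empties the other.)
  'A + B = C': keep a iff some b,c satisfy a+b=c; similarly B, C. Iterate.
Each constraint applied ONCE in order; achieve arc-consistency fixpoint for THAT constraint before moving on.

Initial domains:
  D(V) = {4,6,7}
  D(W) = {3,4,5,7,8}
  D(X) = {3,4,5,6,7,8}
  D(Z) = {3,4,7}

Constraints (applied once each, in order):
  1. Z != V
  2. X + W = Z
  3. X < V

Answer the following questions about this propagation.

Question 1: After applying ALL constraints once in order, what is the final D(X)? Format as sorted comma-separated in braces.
Answer: {3,4}

Derivation:
Constraint 1 (Z != V) on D(Z)={3,4,7} D(V)={4,6,7}: no change
Constraint 2 (X + W = Z) on D(X)={3,4,5,6,7,8} D(W)={3,4,5,7,8} D(Z)={3,4,7}: X {3,4,5,6,7,8}->{3,4}; W {3,4,5,7,8}->{3,4}; Z {3,4,7}->{7}
Constraint 3 (X < V) on D(X)={3,4} D(V)={4,6,7}: no change
So after all 3 constraints: D(X) = {3,4}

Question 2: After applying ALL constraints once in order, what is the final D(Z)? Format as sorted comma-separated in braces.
Constraint 1 (Z != V) on D(Z)={3,4,7} D(V)={4,6,7}: no change
Constraint 2 (X + W = Z) on D(X)={3,4,5,6,7,8} D(W)={3,4,5,7,8} D(Z)={3,4,7}: X {3,4,5,6,7,8}->{3,4}; W {3,4,5,7,8}->{3,4}; Z {3,4,7}->{7}
Constraint 3 (X < V) on D(X)={3,4} D(V)={4,6,7}: no change
So after all 3 constraints: D(Z) = {7}

Answer: {7}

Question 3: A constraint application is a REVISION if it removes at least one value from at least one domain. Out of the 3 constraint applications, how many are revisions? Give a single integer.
Answer: 1

Derivation:
Constraint 1 (Z != V) on D(Z)={3,4,7} D(V)={4,6,7}: no change => not a revision
Constraint 2 (X + W = Z) on D(X)={3,4,5,6,7,8} D(W)={3,4,5,7,8} D(Z)={3,4,7}: X {3,4,5,6,7,8}->{3,4}; W {3,4,5,7,8}->{3,4}; Z {3,4,7}->{7} => REVISION
Constraint 3 (X < V) on D(X)={3,4} D(V)={4,6,7}: no change => not a revision
Total revisions = 1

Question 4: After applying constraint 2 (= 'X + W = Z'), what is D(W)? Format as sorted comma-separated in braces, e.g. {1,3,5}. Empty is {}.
Answer: {3,4}

Derivation:
Constraint 1 (Z != V) on D(Z)={3,4,7} D(V)={4,6,7}: no change
Constraint 2 (X + W = Z) on D(X)={3,4,5,6,7,8} D(W)={3,4,5,7,8} D(Z)={3,4,7}: X {3,4,5,6,7,8}->{3,4}; W {3,4,5,7,8}->{3,4}; Z {3,4,7}->{7}
So after constraint 2: D(W) = {3,4}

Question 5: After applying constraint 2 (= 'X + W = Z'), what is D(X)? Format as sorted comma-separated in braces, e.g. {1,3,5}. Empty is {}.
Constraint 1 (Z != V) on D(Z)={3,4,7} D(V)={4,6,7}: no change
Constraint 2 (X + W = Z) on D(X)={3,4,5,6,7,8} D(W)={3,4,5,7,8} D(Z)={3,4,7}: X {3,4,5,6,7,8}->{3,4}; W {3,4,5,7,8}->{3,4}; Z {3,4,7}->{7}
So after constraint 2: D(X) = {3,4}

Answer: {3,4}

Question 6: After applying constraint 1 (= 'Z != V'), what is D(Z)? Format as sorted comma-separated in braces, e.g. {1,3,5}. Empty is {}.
Constraint 1 (Z != V) on D(Z)={3,4,7} D(V)={4,6,7}: no change
So after constraint 1: D(Z) = {3,4,7}

Answer: {3,4,7}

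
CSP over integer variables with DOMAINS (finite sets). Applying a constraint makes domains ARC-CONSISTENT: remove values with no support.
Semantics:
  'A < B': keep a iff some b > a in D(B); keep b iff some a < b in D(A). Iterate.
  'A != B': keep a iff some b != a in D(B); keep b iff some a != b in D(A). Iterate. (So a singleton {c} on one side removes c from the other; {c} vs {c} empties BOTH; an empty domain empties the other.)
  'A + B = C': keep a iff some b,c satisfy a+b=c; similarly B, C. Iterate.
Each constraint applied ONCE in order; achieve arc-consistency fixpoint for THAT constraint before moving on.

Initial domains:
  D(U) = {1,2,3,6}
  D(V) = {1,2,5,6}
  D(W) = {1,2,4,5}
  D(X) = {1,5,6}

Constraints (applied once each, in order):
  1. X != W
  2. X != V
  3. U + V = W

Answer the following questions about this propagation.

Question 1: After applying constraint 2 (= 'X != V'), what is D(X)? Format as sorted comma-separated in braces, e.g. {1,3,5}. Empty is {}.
Answer: {1,5,6}

Derivation:
Constraint 1 (X != W) on D(X)={1,5,6} D(W)={1,2,4,5}: no change
Constraint 2 (X != V) on D(X)={1,5,6} D(V)={1,2,5,6}: no change
So after constraint 2: D(X) = {1,5,6}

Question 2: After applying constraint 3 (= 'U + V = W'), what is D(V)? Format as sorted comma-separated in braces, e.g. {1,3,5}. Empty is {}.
Constraint 1 (X != W) on D(X)={1,5,6} D(W)={1,2,4,5}: no change
Constraint 2 (X != V) on D(X)={1,5,6} D(V)={1,2,5,6}: no change
Constraint 3 (U + V = W) on D(U)={1,2,3,6} D(V)={1,2,5,6} D(W)={1,2,4,5}: U {1,2,3,6}->{1,2,3}; V {1,2,5,6}->{1,2}; W {1,2,4,5}->{2,4,5}
So after constraint 3: D(V) = {1,2}

Answer: {1,2}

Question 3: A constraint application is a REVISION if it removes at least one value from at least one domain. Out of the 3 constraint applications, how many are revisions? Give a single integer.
Answer: 1

Derivation:
Constraint 1 (X != W) on D(X)={1,5,6} D(W)={1,2,4,5}: no change => not a revision
Constraint 2 (X != V) on D(X)={1,5,6} D(V)={1,2,5,6}: no change => not a revision
Constraint 3 (U + V = W) on D(U)={1,2,3,6} D(V)={1,2,5,6} D(W)={1,2,4,5}: U {1,2,3,6}->{1,2,3}; V {1,2,5,6}->{1,2}; W {1,2,4,5}->{2,4,5} => REVISION
Total revisions = 1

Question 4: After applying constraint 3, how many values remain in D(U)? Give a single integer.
Constraint 1 (X != W) on D(X)={1,5,6} D(W)={1,2,4,5}: no change
Constraint 2 (X != V) on D(X)={1,5,6} D(V)={1,2,5,6}: no change
Constraint 3 (U + V = W) on D(U)={1,2,3,6} D(V)={1,2,5,6} D(W)={1,2,4,5}: U {1,2,3,6}->{1,2,3}; V {1,2,5,6}->{1,2}; W {1,2,4,5}->{2,4,5}
So after constraint 3: D(U)={1,2,3}, size = 3

Answer: 3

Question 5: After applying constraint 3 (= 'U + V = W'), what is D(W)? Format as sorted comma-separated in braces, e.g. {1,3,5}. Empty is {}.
Answer: {2,4,5}

Derivation:
Constraint 1 (X != W) on D(X)={1,5,6} D(W)={1,2,4,5}: no change
Constraint 2 (X != V) on D(X)={1,5,6} D(V)={1,2,5,6}: no change
Constraint 3 (U + V = W) on D(U)={1,2,3,6} D(V)={1,2,5,6} D(W)={1,2,4,5}: U {1,2,3,6}->{1,2,3}; V {1,2,5,6}->{1,2}; W {1,2,4,5}->{2,4,5}
So after constraint 3: D(W) = {2,4,5}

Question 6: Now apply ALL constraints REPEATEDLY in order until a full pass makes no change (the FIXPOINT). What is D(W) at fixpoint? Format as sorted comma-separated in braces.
pass 0 (initial): D(W)={1,2,4,5}
pass 1: U {1,2,3,6}->{1,2,3}; V {1,2,5,6}->{1,2}; W {1,2,4,5}->{2,4,5}
pass 2: no change
Fixpoint after 2 passes: D(W) = {2,4,5}

Answer: {2,4,5}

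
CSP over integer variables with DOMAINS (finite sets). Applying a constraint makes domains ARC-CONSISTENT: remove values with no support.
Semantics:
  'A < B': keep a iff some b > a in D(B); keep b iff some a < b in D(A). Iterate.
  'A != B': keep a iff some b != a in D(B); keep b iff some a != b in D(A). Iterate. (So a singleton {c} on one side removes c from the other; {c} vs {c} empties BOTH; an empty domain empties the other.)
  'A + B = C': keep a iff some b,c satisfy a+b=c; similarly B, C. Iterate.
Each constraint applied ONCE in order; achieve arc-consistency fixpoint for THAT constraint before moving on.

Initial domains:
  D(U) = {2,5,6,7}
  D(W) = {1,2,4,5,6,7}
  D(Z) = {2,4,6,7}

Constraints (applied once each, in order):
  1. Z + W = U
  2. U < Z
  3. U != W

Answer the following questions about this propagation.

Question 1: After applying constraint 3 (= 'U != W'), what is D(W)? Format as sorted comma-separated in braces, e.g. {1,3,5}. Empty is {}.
Constraint 1 (Z + W = U) on D(Z)={2,4,6,7} D(W)={1,2,4,5,6,7} D(U)={2,5,6,7}: Z {2,4,6,7}->{2,4,6}; W {1,2,4,5,6,7}->{1,2,4,5}; U {2,5,6,7}->{5,6,7}
Constraint 2 (U < Z) on D(U)={5,6,7} D(Z)={2,4,6}: U {5,6,7}->{5}; Z {2,4,6}->{6}
Constraint 3 (U != W) on D(U)={5} D(W)={1,2,4,5}: W {1,2,4,5}->{1,2,4}
So after constraint 3: D(W) = {1,2,4}

Answer: {1,2,4}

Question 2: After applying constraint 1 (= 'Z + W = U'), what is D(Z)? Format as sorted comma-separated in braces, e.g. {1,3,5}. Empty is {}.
Constraint 1 (Z + W = U) on D(Z)={2,4,6,7} D(W)={1,2,4,5,6,7} D(U)={2,5,6,7}: Z {2,4,6,7}->{2,4,6}; W {1,2,4,5,6,7}->{1,2,4,5}; U {2,5,6,7}->{5,6,7}
So after constraint 1: D(Z) = {2,4,6}

Answer: {2,4,6}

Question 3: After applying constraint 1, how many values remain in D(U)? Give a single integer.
Constraint 1 (Z + W = U) on D(Z)={2,4,6,7} D(W)={1,2,4,5,6,7} D(U)={2,5,6,7}: Z {2,4,6,7}->{2,4,6}; W {1,2,4,5,6,7}->{1,2,4,5}; U {2,5,6,7}->{5,6,7}
So after constraint 1: D(U)={5,6,7}, size = 3

Answer: 3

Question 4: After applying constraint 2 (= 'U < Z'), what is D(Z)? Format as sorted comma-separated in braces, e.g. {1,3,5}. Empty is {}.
Constraint 1 (Z + W = U) on D(Z)={2,4,6,7} D(W)={1,2,4,5,6,7} D(U)={2,5,6,7}: Z {2,4,6,7}->{2,4,6}; W {1,2,4,5,6,7}->{1,2,4,5}; U {2,5,6,7}->{5,6,7}
Constraint 2 (U < Z) on D(U)={5,6,7} D(Z)={2,4,6}: U {5,6,7}->{5}; Z {2,4,6}->{6}
So after constraint 2: D(Z) = {6}

Answer: {6}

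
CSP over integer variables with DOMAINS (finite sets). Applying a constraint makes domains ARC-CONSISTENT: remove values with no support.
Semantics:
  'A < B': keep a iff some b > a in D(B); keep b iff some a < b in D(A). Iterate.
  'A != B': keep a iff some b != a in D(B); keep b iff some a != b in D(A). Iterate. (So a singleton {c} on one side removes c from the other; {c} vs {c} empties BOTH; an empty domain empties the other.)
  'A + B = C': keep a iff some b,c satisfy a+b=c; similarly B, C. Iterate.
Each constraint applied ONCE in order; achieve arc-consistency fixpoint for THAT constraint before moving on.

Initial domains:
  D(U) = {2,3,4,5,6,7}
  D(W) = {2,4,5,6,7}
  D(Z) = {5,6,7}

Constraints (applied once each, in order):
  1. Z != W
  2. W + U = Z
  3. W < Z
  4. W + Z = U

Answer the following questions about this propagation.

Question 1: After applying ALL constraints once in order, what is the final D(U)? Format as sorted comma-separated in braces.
Constraint 1 (Z != W) on D(Z)={5,6,7} D(W)={2,4,5,6,7}: no change
Constraint 2 (W + U = Z) on D(W)={2,4,5,6,7} D(U)={2,3,4,5,6,7} D(Z)={5,6,7}: W {2,4,5,6,7}->{2,4,5}; U {2,3,4,5,6,7}->{2,3,4,5}
Constraint 3 (W < Z) on D(W)={2,4,5} D(Z)={5,6,7}: no change
Constraint 4 (W + Z = U) on D(W)={2,4,5} D(Z)={5,6,7} D(U)={2,3,4,5}: W {2,4,5}->{}; Z {5,6,7}->{}; U {2,3,4,5}->{}
So after all 4 constraints: D(U) = {}

Answer: {}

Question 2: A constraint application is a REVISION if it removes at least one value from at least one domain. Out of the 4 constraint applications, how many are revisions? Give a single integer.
Constraint 1 (Z != W) on D(Z)={5,6,7} D(W)={2,4,5,6,7}: no change => not a revision
Constraint 2 (W + U = Z) on D(W)={2,4,5,6,7} D(U)={2,3,4,5,6,7} D(Z)={5,6,7}: W {2,4,5,6,7}->{2,4,5}; U {2,3,4,5,6,7}->{2,3,4,5} => REVISION
Constraint 3 (W < Z) on D(W)={2,4,5} D(Z)={5,6,7}: no change => not a revision
Constraint 4 (W + Z = U) on D(W)={2,4,5} D(Z)={5,6,7} D(U)={2,3,4,5}: W {2,4,5}->{}; Z {5,6,7}->{}; U {2,3,4,5}->{} => REVISION
Total revisions = 2

Answer: 2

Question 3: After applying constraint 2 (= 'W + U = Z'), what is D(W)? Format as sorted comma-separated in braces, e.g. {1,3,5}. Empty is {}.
Answer: {2,4,5}

Derivation:
Constraint 1 (Z != W) on D(Z)={5,6,7} D(W)={2,4,5,6,7}: no change
Constraint 2 (W + U = Z) on D(W)={2,4,5,6,7} D(U)={2,3,4,5,6,7} D(Z)={5,6,7}: W {2,4,5,6,7}->{2,4,5}; U {2,3,4,5,6,7}->{2,3,4,5}
So after constraint 2: D(W) = {2,4,5}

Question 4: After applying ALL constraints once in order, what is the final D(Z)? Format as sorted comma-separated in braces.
Answer: {}

Derivation:
Constraint 1 (Z != W) on D(Z)={5,6,7} D(W)={2,4,5,6,7}: no change
Constraint 2 (W + U = Z) on D(W)={2,4,5,6,7} D(U)={2,3,4,5,6,7} D(Z)={5,6,7}: W {2,4,5,6,7}->{2,4,5}; U {2,3,4,5,6,7}->{2,3,4,5}
Constraint 3 (W < Z) on D(W)={2,4,5} D(Z)={5,6,7}: no change
Constraint 4 (W + Z = U) on D(W)={2,4,5} D(Z)={5,6,7} D(U)={2,3,4,5}: W {2,4,5}->{}; Z {5,6,7}->{}; U {2,3,4,5}->{}
So after all 4 constraints: D(Z) = {}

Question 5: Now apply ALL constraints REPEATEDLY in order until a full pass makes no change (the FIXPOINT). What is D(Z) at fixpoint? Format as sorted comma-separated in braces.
pass 0 (initial): D(Z)={5,6,7}
pass 1: U {2,3,4,5,6,7}->{}; W {2,4,5,6,7}->{}; Z {5,6,7}->{}
pass 2: no change
Fixpoint after 2 passes: D(Z) = {}

Answer: {}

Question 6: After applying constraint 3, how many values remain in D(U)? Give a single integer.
Constraint 1 (Z != W) on D(Z)={5,6,7} D(W)={2,4,5,6,7}: no change
Constraint 2 (W + U = Z) on D(W)={2,4,5,6,7} D(U)={2,3,4,5,6,7} D(Z)={5,6,7}: W {2,4,5,6,7}->{2,4,5}; U {2,3,4,5,6,7}->{2,3,4,5}
Constraint 3 (W < Z) on D(W)={2,4,5} D(Z)={5,6,7}: no change
So after constraint 3: D(U)={2,3,4,5}, size = 4

Answer: 4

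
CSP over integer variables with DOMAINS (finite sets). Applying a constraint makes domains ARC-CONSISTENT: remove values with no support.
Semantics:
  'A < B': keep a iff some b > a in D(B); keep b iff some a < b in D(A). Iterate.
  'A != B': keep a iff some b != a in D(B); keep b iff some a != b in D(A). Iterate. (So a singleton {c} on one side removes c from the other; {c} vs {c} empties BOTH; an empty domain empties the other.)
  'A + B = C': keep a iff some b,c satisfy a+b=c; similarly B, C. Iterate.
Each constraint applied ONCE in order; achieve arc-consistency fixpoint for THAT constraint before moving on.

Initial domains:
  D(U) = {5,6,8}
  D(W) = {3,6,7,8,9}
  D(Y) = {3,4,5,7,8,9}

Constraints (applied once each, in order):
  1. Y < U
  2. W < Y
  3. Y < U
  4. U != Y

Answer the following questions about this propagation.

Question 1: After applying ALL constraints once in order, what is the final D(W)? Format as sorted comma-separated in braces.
Constraint 1 (Y < U) on D(Y)={3,4,5,7,8,9} D(U)={5,6,8}: Y {3,4,5,7,8,9}->{3,4,5,7}
Constraint 2 (W < Y) on D(W)={3,6,7,8,9} D(Y)={3,4,5,7}: W {3,6,7,8,9}->{3,6}; Y {3,4,5,7}->{4,5,7}
Constraint 3 (Y < U) on D(Y)={4,5,7} D(U)={5,6,8}: no change
Constraint 4 (U != Y) on D(U)={5,6,8} D(Y)={4,5,7}: no change
So after all 4 constraints: D(W) = {3,6}

Answer: {3,6}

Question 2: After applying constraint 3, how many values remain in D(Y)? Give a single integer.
Constraint 1 (Y < U) on D(Y)={3,4,5,7,8,9} D(U)={5,6,8}: Y {3,4,5,7,8,9}->{3,4,5,7}
Constraint 2 (W < Y) on D(W)={3,6,7,8,9} D(Y)={3,4,5,7}: W {3,6,7,8,9}->{3,6}; Y {3,4,5,7}->{4,5,7}
Constraint 3 (Y < U) on D(Y)={4,5,7} D(U)={5,6,8}: no change
So after constraint 3: D(Y)={4,5,7}, size = 3

Answer: 3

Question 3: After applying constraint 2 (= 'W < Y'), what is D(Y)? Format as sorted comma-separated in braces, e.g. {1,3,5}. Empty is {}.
Constraint 1 (Y < U) on D(Y)={3,4,5,7,8,9} D(U)={5,6,8}: Y {3,4,5,7,8,9}->{3,4,5,7}
Constraint 2 (W < Y) on D(W)={3,6,7,8,9} D(Y)={3,4,5,7}: W {3,6,7,8,9}->{3,6}; Y {3,4,5,7}->{4,5,7}
So after constraint 2: D(Y) = {4,5,7}

Answer: {4,5,7}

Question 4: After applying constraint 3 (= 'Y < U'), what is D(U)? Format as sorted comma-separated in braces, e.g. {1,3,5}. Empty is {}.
Answer: {5,6,8}

Derivation:
Constraint 1 (Y < U) on D(Y)={3,4,5,7,8,9} D(U)={5,6,8}: Y {3,4,5,7,8,9}->{3,4,5,7}
Constraint 2 (W < Y) on D(W)={3,6,7,8,9} D(Y)={3,4,5,7}: W {3,6,7,8,9}->{3,6}; Y {3,4,5,7}->{4,5,7}
Constraint 3 (Y < U) on D(Y)={4,5,7} D(U)={5,6,8}: no change
So after constraint 3: D(U) = {5,6,8}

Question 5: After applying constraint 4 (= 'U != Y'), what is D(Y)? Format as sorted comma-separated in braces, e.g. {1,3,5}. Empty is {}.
Constraint 1 (Y < U) on D(Y)={3,4,5,7,8,9} D(U)={5,6,8}: Y {3,4,5,7,8,9}->{3,4,5,7}
Constraint 2 (W < Y) on D(W)={3,6,7,8,9} D(Y)={3,4,5,7}: W {3,6,7,8,9}->{3,6}; Y {3,4,5,7}->{4,5,7}
Constraint 3 (Y < U) on D(Y)={4,5,7} D(U)={5,6,8}: no change
Constraint 4 (U != Y) on D(U)={5,6,8} D(Y)={4,5,7}: no change
So after constraint 4: D(Y) = {4,5,7}

Answer: {4,5,7}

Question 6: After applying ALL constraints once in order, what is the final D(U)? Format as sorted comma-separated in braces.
Constraint 1 (Y < U) on D(Y)={3,4,5,7,8,9} D(U)={5,6,8}: Y {3,4,5,7,8,9}->{3,4,5,7}
Constraint 2 (W < Y) on D(W)={3,6,7,8,9} D(Y)={3,4,5,7}: W {3,6,7,8,9}->{3,6}; Y {3,4,5,7}->{4,5,7}
Constraint 3 (Y < U) on D(Y)={4,5,7} D(U)={5,6,8}: no change
Constraint 4 (U != Y) on D(U)={5,6,8} D(Y)={4,5,7}: no change
So after all 4 constraints: D(U) = {5,6,8}

Answer: {5,6,8}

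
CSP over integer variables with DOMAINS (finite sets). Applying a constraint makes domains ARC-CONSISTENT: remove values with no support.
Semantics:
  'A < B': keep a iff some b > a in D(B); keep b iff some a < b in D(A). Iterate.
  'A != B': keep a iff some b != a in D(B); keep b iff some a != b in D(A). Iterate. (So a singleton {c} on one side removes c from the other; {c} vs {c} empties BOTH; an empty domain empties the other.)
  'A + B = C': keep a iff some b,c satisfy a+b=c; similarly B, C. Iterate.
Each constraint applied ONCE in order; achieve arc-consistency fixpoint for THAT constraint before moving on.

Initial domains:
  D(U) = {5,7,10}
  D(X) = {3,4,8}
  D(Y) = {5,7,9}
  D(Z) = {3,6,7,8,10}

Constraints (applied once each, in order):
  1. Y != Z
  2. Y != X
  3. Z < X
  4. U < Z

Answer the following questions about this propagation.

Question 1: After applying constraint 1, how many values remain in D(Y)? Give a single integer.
Answer: 3

Derivation:
Constraint 1 (Y != Z) on D(Y)={5,7,9} D(Z)={3,6,7,8,10}: no change
So after constraint 1: D(Y)={5,7,9}, size = 3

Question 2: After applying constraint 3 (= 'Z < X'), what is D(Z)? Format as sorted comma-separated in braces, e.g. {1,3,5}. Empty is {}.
Answer: {3,6,7}

Derivation:
Constraint 1 (Y != Z) on D(Y)={5,7,9} D(Z)={3,6,7,8,10}: no change
Constraint 2 (Y != X) on D(Y)={5,7,9} D(X)={3,4,8}: no change
Constraint 3 (Z < X) on D(Z)={3,6,7,8,10} D(X)={3,4,8}: Z {3,6,7,8,10}->{3,6,7}; X {3,4,8}->{4,8}
So after constraint 3: D(Z) = {3,6,7}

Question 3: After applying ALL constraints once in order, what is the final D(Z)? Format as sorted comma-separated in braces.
Constraint 1 (Y != Z) on D(Y)={5,7,9} D(Z)={3,6,7,8,10}: no change
Constraint 2 (Y != X) on D(Y)={5,7,9} D(X)={3,4,8}: no change
Constraint 3 (Z < X) on D(Z)={3,6,7,8,10} D(X)={3,4,8}: Z {3,6,7,8,10}->{3,6,7}; X {3,4,8}->{4,8}
Constraint 4 (U < Z) on D(U)={5,7,10} D(Z)={3,6,7}: U {5,7,10}->{5}; Z {3,6,7}->{6,7}
So after all 4 constraints: D(Z) = {6,7}

Answer: {6,7}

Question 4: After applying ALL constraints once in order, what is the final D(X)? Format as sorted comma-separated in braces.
Answer: {4,8}

Derivation:
Constraint 1 (Y != Z) on D(Y)={5,7,9} D(Z)={3,6,7,8,10}: no change
Constraint 2 (Y != X) on D(Y)={5,7,9} D(X)={3,4,8}: no change
Constraint 3 (Z < X) on D(Z)={3,6,7,8,10} D(X)={3,4,8}: Z {3,6,7,8,10}->{3,6,7}; X {3,4,8}->{4,8}
Constraint 4 (U < Z) on D(U)={5,7,10} D(Z)={3,6,7}: U {5,7,10}->{5}; Z {3,6,7}->{6,7}
So after all 4 constraints: D(X) = {4,8}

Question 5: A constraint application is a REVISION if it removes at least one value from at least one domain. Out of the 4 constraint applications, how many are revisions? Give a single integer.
Constraint 1 (Y != Z) on D(Y)={5,7,9} D(Z)={3,6,7,8,10}: no change => not a revision
Constraint 2 (Y != X) on D(Y)={5,7,9} D(X)={3,4,8}: no change => not a revision
Constraint 3 (Z < X) on D(Z)={3,6,7,8,10} D(X)={3,4,8}: Z {3,6,7,8,10}->{3,6,7}; X {3,4,8}->{4,8} => REVISION
Constraint 4 (U < Z) on D(U)={5,7,10} D(Z)={3,6,7}: U {5,7,10}->{5}; Z {3,6,7}->{6,7} => REVISION
Total revisions = 2

Answer: 2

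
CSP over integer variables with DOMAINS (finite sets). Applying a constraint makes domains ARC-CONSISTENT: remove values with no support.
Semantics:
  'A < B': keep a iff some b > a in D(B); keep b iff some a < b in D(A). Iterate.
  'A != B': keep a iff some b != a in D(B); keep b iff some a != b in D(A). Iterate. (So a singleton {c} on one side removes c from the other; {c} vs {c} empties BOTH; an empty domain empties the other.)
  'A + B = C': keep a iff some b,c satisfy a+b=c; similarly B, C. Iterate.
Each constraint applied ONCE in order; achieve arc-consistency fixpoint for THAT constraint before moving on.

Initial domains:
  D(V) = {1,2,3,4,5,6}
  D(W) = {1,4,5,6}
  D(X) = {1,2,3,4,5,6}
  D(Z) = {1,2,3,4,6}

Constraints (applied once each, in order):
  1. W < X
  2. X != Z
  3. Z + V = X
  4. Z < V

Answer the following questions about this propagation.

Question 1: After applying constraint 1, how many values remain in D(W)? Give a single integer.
Answer: 3

Derivation:
Constraint 1 (W < X) on D(W)={1,4,5,6} D(X)={1,2,3,4,5,6}: W {1,4,5,6}->{1,4,5}; X {1,2,3,4,5,6}->{2,3,4,5,6}
So after constraint 1: D(W)={1,4,5}, size = 3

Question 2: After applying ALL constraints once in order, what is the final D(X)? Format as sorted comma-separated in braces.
Constraint 1 (W < X) on D(W)={1,4,5,6} D(X)={1,2,3,4,5,6}: W {1,4,5,6}->{1,4,5}; X {1,2,3,4,5,6}->{2,3,4,5,6}
Constraint 2 (X != Z) on D(X)={2,3,4,5,6} D(Z)={1,2,3,4,6}: no change
Constraint 3 (Z + V = X) on D(Z)={1,2,3,4,6} D(V)={1,2,3,4,5,6} D(X)={2,3,4,5,6}: Z {1,2,3,4,6}->{1,2,3,4}; V {1,2,3,4,5,6}->{1,2,3,4,5}
Constraint 4 (Z < V) on D(Z)={1,2,3,4} D(V)={1,2,3,4,5}: V {1,2,3,4,5}->{2,3,4,5}
So after all 4 constraints: D(X) = {2,3,4,5,6}

Answer: {2,3,4,5,6}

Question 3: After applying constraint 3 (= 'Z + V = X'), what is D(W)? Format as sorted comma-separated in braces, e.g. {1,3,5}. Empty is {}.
Answer: {1,4,5}

Derivation:
Constraint 1 (W < X) on D(W)={1,4,5,6} D(X)={1,2,3,4,5,6}: W {1,4,5,6}->{1,4,5}; X {1,2,3,4,5,6}->{2,3,4,5,6}
Constraint 2 (X != Z) on D(X)={2,3,4,5,6} D(Z)={1,2,3,4,6}: no change
Constraint 3 (Z + V = X) on D(Z)={1,2,3,4,6} D(V)={1,2,3,4,5,6} D(X)={2,3,4,5,6}: Z {1,2,3,4,6}->{1,2,3,4}; V {1,2,3,4,5,6}->{1,2,3,4,5}
So after constraint 3: D(W) = {1,4,5}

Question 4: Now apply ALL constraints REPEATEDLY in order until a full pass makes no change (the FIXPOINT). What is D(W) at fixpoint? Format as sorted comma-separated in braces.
Answer: {1,4,5}

Derivation:
pass 0 (initial): D(W)={1,4,5,6}
pass 1: V {1,2,3,4,5,6}->{2,3,4,5}; W {1,4,5,6}->{1,4,5}; X {1,2,3,4,5,6}->{2,3,4,5,6}; Z {1,2,3,4,6}->{1,2,3,4}
pass 2: X {2,3,4,5,6}->{3,4,5,6}
pass 3: no change
Fixpoint after 3 passes: D(W) = {1,4,5}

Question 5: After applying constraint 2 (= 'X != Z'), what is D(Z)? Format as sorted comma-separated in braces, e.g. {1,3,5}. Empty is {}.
Constraint 1 (W < X) on D(W)={1,4,5,6} D(X)={1,2,3,4,5,6}: W {1,4,5,6}->{1,4,5}; X {1,2,3,4,5,6}->{2,3,4,5,6}
Constraint 2 (X != Z) on D(X)={2,3,4,5,6} D(Z)={1,2,3,4,6}: no change
So after constraint 2: D(Z) = {1,2,3,4,6}

Answer: {1,2,3,4,6}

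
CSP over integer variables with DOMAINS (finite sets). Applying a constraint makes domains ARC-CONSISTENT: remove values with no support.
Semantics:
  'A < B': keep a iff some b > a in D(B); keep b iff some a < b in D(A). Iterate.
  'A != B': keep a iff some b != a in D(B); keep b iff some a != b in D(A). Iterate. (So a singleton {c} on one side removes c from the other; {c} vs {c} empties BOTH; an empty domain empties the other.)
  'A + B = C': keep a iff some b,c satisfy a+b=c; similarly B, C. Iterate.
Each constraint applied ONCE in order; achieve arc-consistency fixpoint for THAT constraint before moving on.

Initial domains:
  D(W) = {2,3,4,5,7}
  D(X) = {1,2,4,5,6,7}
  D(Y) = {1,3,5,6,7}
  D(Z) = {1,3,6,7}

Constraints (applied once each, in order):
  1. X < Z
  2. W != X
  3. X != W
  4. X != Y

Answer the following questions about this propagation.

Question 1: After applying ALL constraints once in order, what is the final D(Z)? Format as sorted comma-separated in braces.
Constraint 1 (X < Z) on D(X)={1,2,4,5,6,7} D(Z)={1,3,6,7}: X {1,2,4,5,6,7}->{1,2,4,5,6}; Z {1,3,6,7}->{3,6,7}
Constraint 2 (W != X) on D(W)={2,3,4,5,7} D(X)={1,2,4,5,6}: no change
Constraint 3 (X != W) on D(X)={1,2,4,5,6} D(W)={2,3,4,5,7}: no change
Constraint 4 (X != Y) on D(X)={1,2,4,5,6} D(Y)={1,3,5,6,7}: no change
So after all 4 constraints: D(Z) = {3,6,7}

Answer: {3,6,7}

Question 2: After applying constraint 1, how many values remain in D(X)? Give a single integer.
Answer: 5

Derivation:
Constraint 1 (X < Z) on D(X)={1,2,4,5,6,7} D(Z)={1,3,6,7}: X {1,2,4,5,6,7}->{1,2,4,5,6}; Z {1,3,6,7}->{3,6,7}
So after constraint 1: D(X)={1,2,4,5,6}, size = 5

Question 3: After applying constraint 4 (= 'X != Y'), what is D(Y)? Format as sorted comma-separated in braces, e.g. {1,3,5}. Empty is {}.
Constraint 1 (X < Z) on D(X)={1,2,4,5,6,7} D(Z)={1,3,6,7}: X {1,2,4,5,6,7}->{1,2,4,5,6}; Z {1,3,6,7}->{3,6,7}
Constraint 2 (W != X) on D(W)={2,3,4,5,7} D(X)={1,2,4,5,6}: no change
Constraint 3 (X != W) on D(X)={1,2,4,5,6} D(W)={2,3,4,5,7}: no change
Constraint 4 (X != Y) on D(X)={1,2,4,5,6} D(Y)={1,3,5,6,7}: no change
So after constraint 4: D(Y) = {1,3,5,6,7}

Answer: {1,3,5,6,7}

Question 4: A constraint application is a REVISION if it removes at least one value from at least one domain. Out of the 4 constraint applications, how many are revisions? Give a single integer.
Answer: 1

Derivation:
Constraint 1 (X < Z) on D(X)={1,2,4,5,6,7} D(Z)={1,3,6,7}: X {1,2,4,5,6,7}->{1,2,4,5,6}; Z {1,3,6,7}->{3,6,7} => REVISION
Constraint 2 (W != X) on D(W)={2,3,4,5,7} D(X)={1,2,4,5,6}: no change => not a revision
Constraint 3 (X != W) on D(X)={1,2,4,5,6} D(W)={2,3,4,5,7}: no change => not a revision
Constraint 4 (X != Y) on D(X)={1,2,4,5,6} D(Y)={1,3,5,6,7}: no change => not a revision
Total revisions = 1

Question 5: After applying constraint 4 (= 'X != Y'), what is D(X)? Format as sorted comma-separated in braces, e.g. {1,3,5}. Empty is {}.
Answer: {1,2,4,5,6}

Derivation:
Constraint 1 (X < Z) on D(X)={1,2,4,5,6,7} D(Z)={1,3,6,7}: X {1,2,4,5,6,7}->{1,2,4,5,6}; Z {1,3,6,7}->{3,6,7}
Constraint 2 (W != X) on D(W)={2,3,4,5,7} D(X)={1,2,4,5,6}: no change
Constraint 3 (X != W) on D(X)={1,2,4,5,6} D(W)={2,3,4,5,7}: no change
Constraint 4 (X != Y) on D(X)={1,2,4,5,6} D(Y)={1,3,5,6,7}: no change
So after constraint 4: D(X) = {1,2,4,5,6}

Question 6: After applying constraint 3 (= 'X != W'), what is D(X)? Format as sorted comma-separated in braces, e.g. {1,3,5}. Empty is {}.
Answer: {1,2,4,5,6}

Derivation:
Constraint 1 (X < Z) on D(X)={1,2,4,5,6,7} D(Z)={1,3,6,7}: X {1,2,4,5,6,7}->{1,2,4,5,6}; Z {1,3,6,7}->{3,6,7}
Constraint 2 (W != X) on D(W)={2,3,4,5,7} D(X)={1,2,4,5,6}: no change
Constraint 3 (X != W) on D(X)={1,2,4,5,6} D(W)={2,3,4,5,7}: no change
So after constraint 3: D(X) = {1,2,4,5,6}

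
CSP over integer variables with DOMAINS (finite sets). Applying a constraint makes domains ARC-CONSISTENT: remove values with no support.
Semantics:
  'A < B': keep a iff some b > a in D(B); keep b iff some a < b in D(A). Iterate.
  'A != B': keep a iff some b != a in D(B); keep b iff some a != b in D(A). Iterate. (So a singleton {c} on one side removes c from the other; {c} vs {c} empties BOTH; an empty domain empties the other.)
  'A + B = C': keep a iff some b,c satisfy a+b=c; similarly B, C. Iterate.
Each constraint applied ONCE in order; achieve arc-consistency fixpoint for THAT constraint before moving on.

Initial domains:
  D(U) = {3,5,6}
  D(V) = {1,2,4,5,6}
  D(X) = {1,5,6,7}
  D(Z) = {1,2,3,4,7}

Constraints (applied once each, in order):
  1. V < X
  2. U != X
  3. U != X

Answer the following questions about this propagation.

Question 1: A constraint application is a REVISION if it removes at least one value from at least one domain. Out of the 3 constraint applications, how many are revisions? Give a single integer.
Answer: 1

Derivation:
Constraint 1 (V < X) on D(V)={1,2,4,5,6} D(X)={1,5,6,7}: X {1,5,6,7}->{5,6,7} => REVISION
Constraint 2 (U != X) on D(U)={3,5,6} D(X)={5,6,7}: no change => not a revision
Constraint 3 (U != X) on D(U)={3,5,6} D(X)={5,6,7}: no change => not a revision
Total revisions = 1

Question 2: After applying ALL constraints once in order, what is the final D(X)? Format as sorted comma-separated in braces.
Constraint 1 (V < X) on D(V)={1,2,4,5,6} D(X)={1,5,6,7}: X {1,5,6,7}->{5,6,7}
Constraint 2 (U != X) on D(U)={3,5,6} D(X)={5,6,7}: no change
Constraint 3 (U != X) on D(U)={3,5,6} D(X)={5,6,7}: no change
So after all 3 constraints: D(X) = {5,6,7}

Answer: {5,6,7}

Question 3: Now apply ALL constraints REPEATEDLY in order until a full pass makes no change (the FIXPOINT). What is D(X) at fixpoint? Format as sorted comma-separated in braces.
pass 0 (initial): D(X)={1,5,6,7}
pass 1: X {1,5,6,7}->{5,6,7}
pass 2: no change
Fixpoint after 2 passes: D(X) = {5,6,7}

Answer: {5,6,7}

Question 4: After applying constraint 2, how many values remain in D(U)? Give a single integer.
Answer: 3

Derivation:
Constraint 1 (V < X) on D(V)={1,2,4,5,6} D(X)={1,5,6,7}: X {1,5,6,7}->{5,6,7}
Constraint 2 (U != X) on D(U)={3,5,6} D(X)={5,6,7}: no change
So after constraint 2: D(U)={3,5,6}, size = 3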